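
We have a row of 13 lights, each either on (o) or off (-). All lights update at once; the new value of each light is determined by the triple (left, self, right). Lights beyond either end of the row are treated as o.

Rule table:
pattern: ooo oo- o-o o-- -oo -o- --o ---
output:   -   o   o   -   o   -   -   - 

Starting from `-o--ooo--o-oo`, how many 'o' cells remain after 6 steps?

1

o---o-o---oo-
o----o----ooo
o---------o--
o------------
o------------  (fixed point — unchanged through step 6)
count of o: 1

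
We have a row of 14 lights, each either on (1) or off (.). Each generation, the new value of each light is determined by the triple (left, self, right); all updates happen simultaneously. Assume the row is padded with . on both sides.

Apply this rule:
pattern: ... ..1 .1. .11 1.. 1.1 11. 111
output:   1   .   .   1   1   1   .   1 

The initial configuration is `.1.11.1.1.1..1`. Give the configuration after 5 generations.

..11.1.1.1.1..
1.1.1.1.1.1.11
.1.1.1.1.1.11.
..1.1.1.1.11.1
1..1.1.1.11.1.

1..1.1.1.11.1.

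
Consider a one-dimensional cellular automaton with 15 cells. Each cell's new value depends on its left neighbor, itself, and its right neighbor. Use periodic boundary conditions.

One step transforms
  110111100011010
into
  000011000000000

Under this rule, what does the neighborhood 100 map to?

0

At position 7 the neighborhood is 100; the next row has 0 there.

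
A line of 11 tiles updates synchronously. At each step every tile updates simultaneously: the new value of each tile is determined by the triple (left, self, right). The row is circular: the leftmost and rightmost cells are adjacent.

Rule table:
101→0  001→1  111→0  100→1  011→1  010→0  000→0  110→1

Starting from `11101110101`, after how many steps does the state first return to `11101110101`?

31

00101010001
11000001010
11100010000
10110101001
10110000111
10111001100
00101111111
11001000001
01110100011
01010010111
00001100101
10011111000
01110001101
01011011100
10011010110
01111000110
11001101111
01111101000
11000100100
11101011011
00100011010
01010111001
00000101110
00001001011
10010110011
11100111110
10111100010
00100110100
01011110010
10010011101
11101110101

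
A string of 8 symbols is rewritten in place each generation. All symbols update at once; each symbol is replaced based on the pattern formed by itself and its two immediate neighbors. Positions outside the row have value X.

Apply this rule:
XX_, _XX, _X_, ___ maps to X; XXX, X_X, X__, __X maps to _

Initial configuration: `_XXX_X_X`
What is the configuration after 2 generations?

_X_X_X_X
_X_X_X_X

_X_X_X_X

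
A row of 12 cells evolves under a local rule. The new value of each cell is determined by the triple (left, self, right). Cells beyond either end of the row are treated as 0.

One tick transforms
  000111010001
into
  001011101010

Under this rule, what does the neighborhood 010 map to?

At position 7 the neighborhood is 010; the next row has 0 there.

0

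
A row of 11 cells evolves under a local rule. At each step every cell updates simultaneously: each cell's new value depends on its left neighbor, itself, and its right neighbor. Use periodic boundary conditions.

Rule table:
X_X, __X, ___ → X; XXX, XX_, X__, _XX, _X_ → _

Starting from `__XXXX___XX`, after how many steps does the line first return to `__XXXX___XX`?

22

_X_____XX__
X__XXXX___X
__X_____XX_
XX__XXXX___
___X_____XX
_XX__XXXX__
X___X_____X
__XX__XXXX_
XX___X_____
___XX__XXXX
_XX___X____
X___XX__XXX
__XX___X___
XX___XX__XX
___XX___X__
XXX___XX__X
____XX___X_
XXXX___XX__
_____XX___X
_XXXX___XX_
X_____XX___
__XXXX___XX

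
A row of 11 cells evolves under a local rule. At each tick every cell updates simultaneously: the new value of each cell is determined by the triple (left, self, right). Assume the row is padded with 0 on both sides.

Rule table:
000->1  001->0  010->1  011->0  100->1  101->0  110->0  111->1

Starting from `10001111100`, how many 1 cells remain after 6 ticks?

6

11100111011
01010010000
01011011111
01000001110
01111100101
00111010101
count of 1: 6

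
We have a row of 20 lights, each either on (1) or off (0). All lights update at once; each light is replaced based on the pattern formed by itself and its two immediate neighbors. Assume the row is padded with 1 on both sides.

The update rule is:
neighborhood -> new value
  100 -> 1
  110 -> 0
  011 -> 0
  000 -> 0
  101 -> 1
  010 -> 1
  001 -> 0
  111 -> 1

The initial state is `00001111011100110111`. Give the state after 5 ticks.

10111000001010101001

10000110101010001011
01000001111111001101
11100000111110100010
11010000011101110011
10111000001010101001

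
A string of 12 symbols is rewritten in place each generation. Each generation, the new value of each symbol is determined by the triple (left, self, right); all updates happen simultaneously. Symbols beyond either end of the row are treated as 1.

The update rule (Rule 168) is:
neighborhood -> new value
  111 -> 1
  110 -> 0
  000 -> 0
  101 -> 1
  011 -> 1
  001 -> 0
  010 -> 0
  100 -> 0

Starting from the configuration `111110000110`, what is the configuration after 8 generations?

000000000011

generation 1: 111100000101
generation 2: 111000000011
generation 3: 110000000011
generation 4: 100000000011
generation 5: 000000000011
generation 6: 000000000011  (fixed point — unchanged through generation 8)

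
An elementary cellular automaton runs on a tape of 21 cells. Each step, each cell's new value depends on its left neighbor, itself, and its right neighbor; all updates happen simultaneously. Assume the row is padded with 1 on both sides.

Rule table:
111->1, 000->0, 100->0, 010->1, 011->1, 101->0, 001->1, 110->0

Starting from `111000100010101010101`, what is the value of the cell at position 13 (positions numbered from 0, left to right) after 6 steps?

110001100110101010101
100011001100101010101
000110011001101010101
001100110011001010101
011001100110011010101
010011001100110010101
position 13 holds 1

1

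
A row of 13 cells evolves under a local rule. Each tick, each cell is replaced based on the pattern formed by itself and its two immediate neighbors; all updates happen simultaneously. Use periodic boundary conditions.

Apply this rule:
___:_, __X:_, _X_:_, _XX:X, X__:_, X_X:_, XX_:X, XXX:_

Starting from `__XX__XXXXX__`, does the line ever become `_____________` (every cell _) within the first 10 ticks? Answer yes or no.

tick 1: __XX__X___X__
tick 2: __XX_________
tick 3: __XX_________  (fixed point — unchanged through tick 10)
tick 10 is __XX_________, still not uniform _

no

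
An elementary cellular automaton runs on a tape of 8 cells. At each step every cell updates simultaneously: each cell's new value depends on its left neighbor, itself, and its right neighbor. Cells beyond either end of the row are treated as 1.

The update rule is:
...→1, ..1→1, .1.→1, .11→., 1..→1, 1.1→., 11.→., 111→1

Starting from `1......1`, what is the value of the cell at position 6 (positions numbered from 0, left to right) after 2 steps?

.111111.
..1111..
position 6 holds .

.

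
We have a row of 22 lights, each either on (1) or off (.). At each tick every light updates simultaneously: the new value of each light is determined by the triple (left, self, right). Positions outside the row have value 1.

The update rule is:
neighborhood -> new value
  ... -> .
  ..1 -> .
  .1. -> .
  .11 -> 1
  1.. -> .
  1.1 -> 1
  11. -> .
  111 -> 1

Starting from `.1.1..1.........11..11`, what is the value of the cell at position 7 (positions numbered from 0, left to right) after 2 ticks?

.

1.1.............1...11
.1..................11
position 7 holds .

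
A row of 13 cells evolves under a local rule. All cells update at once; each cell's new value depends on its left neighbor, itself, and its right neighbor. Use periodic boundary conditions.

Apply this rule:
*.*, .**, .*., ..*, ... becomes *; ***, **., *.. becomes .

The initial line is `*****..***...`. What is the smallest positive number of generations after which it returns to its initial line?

*.....**...**
..*****..***.
***.....**...
*...*****..**
..***.....**.
***...*****..
*...***.....*
..***...*****
.**...***....
**..***...***
...**...***..
****..***...*
.....**...***
.*****..***..
**.....**...*
...*****..***
.***.....**..
**...*****..*
...***.....**
.***...*****.
**...***.....
*..***...****
..**...***...
***..***...**
....**...***.
*****..***...

26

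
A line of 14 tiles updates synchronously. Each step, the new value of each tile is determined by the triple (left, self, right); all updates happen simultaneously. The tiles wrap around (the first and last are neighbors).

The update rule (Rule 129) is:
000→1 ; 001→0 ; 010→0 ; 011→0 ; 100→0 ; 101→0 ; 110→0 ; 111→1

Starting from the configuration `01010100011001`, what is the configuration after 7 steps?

10011001001100

00000001000000
11111100011111
11111001001111
11110000000111
11100111110011
11000011100001
10011001001100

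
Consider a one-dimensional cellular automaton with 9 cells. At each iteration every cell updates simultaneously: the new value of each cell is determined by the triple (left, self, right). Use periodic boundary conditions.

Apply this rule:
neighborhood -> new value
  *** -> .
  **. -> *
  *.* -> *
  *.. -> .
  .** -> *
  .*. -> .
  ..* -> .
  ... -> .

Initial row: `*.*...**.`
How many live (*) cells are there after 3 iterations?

3

.*....***
*.....*.*
*......**
count of *: 3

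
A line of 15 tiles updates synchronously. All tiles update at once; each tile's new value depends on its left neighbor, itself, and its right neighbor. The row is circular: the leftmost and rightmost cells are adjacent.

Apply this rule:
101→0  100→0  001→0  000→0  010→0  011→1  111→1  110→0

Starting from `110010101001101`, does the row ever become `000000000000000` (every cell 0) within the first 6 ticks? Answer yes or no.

tick 1: 100000000001001
tick 2: 000000000000001
tick 3: 000000000000000
all cells are 0 at tick 3

yes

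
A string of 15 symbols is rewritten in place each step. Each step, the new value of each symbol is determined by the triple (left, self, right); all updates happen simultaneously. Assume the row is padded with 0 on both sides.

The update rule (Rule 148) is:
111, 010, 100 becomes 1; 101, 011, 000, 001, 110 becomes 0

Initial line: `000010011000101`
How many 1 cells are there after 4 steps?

3

000011000100101
000000100110101
000000110000101
000000001000101
count of 1: 3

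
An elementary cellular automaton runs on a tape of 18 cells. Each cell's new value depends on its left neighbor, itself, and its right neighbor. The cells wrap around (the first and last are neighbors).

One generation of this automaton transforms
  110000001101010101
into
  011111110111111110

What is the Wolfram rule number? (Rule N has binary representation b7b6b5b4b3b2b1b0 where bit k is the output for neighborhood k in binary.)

119

position 0: 111 → 0  (bit 7 = 0)
position 1: 110 → 1  (bit 6 = 1)
position 10: 101 → 1  (bit 5 = 1)
position 2: 100 → 1  (bit 4 = 1)
position 8: 011 → 0  (bit 3 = 0)
position 11: 010 → 1  (bit 2 = 1)
position 7: 001 → 1  (bit 1 = 1)
position 3: 000 → 1  (bit 0 = 1)
bits b7..b0 = 01110111 = 119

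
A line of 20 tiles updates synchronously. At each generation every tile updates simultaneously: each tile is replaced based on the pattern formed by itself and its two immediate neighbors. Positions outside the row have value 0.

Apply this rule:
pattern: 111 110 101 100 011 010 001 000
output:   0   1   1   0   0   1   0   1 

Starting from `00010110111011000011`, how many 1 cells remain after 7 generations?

11011011001101011001
01101101000111101001
00110111010000111001
10011001110110001001
10001000011010101001
10101011001111111001
11111101000000001001
count of 1: 9

9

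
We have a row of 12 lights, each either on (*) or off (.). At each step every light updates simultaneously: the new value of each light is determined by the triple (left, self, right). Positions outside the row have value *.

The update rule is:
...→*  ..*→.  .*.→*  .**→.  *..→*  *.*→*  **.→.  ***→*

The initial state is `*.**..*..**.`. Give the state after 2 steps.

.*..*.**...*
***.**..**..

***.**..**..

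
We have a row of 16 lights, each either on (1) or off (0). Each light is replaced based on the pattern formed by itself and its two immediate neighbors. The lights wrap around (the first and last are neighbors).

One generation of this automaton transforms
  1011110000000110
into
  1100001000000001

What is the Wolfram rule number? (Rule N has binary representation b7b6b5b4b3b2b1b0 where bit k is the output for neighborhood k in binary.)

position 3: 111 → 0  (bit 7 = 0)
position 5: 110 → 0  (bit 6 = 0)
position 1: 101 → 1  (bit 5 = 1)
position 6: 100 → 1  (bit 4 = 1)
position 2: 011 → 0  (bit 3 = 0)
position 0: 010 → 1  (bit 2 = 1)
position 12: 001 → 0  (bit 1 = 0)
position 7: 000 → 0  (bit 0 = 0)
bits b7..b0 = 00110100 = 52

52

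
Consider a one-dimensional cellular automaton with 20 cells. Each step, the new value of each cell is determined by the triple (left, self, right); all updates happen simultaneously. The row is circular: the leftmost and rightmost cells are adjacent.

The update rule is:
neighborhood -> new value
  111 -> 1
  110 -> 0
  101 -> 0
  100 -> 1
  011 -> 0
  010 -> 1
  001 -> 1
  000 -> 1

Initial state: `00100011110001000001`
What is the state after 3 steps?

step 1: 11111101101111111111
step 2: 11111000000111111111
step 3: 11110111111011111111

11110111111011111111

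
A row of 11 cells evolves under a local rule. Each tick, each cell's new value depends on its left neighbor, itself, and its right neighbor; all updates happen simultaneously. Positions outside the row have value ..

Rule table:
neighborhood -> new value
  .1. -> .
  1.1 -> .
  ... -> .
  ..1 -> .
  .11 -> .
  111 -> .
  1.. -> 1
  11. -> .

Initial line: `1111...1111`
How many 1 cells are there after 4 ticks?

tick 1: ....1......
tick 2: .....1.....
tick 3: ......1....
tick 4: .......1...
count of 1: 1

1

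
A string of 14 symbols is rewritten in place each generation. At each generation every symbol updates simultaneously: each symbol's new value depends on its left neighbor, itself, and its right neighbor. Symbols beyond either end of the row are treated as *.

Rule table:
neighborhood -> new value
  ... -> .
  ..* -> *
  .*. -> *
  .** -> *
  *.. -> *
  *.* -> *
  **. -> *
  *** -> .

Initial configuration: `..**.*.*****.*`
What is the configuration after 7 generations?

********...***
.......**.**..
*.....********
**...**.......
.**.****.....*
*****..**...**
....******.**.

....******.**.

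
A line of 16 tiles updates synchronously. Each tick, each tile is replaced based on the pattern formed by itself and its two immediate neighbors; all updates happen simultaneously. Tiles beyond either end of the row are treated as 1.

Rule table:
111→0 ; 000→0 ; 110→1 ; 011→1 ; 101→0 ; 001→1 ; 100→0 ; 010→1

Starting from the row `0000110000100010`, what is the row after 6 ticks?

0101010110101010

0001110001100110
0011010011101110
0111010110101010
0101010110101010
0101010110101010  (fixed point — unchanged through tick 6)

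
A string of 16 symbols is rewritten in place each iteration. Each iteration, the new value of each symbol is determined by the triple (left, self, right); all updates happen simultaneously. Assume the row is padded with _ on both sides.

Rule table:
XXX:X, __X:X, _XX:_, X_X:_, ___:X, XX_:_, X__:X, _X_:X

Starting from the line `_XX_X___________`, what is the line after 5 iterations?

X___XXXXXXXXXXXX
XXXX_XXXXXXXXXX_
_XX___XXXXXXXX_X
X__XXX_XXXXXX__X
XXX_X___XXXX_XXX

XXX_X___XXXX_XXX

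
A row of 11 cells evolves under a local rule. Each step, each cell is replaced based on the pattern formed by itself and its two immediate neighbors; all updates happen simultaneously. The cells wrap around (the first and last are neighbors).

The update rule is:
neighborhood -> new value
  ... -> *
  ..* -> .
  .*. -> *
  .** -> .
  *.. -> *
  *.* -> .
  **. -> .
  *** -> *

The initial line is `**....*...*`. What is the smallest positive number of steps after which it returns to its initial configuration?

*.***.***..
*..*...*.*.
**.***.*.*.
....*..*.*.
***.**.*.**
**.....*..*
*.****.**..
*..**....*.
**...***.*.
..**..*..*.
*...*.**.**
.**.*.....*
....*****.*
***..***..*
**.*..*.*..
...**.*.**.
**....*...*

17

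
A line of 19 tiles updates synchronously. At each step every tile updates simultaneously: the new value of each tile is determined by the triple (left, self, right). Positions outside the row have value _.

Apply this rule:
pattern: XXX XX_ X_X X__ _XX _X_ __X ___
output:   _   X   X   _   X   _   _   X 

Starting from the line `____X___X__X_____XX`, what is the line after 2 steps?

XXX___X______XXX_XX
X_X_X___XXXX_X_XXXX

X_X_X___XXXX_X_XXXX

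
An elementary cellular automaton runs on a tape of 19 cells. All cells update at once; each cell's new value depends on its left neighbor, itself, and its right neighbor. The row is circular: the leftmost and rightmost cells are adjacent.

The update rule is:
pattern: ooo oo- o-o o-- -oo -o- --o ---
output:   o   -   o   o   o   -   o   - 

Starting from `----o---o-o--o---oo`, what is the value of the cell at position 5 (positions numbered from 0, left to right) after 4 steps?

-

o--o-o-o-o-oo-o-oo-
-oo-o-o-o-oo-o-oo-o
oo-o-o-o-oo-o-oo-o-
o-o-o-o-oo-o-oo-o-o
position 5 holds -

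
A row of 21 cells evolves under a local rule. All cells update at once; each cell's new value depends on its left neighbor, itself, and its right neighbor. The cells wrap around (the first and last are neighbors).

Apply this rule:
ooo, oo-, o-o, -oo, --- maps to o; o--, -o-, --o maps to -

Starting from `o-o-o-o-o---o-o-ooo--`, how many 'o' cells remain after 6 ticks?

18

tick 1: -o-o-o-o--o--o-oooo--
tick 2: --o-o-o-------ooooo-o
tick 3: ---o-o--ooooo-oooooo-
tick 4: oo--o---oooooooooooo-
tick 5: oo----o-ooooooooooooo
tick 6: oo-oo--oooooooooooooo
count of o: 18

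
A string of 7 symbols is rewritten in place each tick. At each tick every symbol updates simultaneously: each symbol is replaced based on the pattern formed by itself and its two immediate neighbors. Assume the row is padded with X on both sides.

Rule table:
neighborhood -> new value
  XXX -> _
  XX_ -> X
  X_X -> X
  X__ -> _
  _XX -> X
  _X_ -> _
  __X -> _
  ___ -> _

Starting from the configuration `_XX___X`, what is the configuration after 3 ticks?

tick 1: XXX___X
tick 2: __X___X
tick 3: ______X

______X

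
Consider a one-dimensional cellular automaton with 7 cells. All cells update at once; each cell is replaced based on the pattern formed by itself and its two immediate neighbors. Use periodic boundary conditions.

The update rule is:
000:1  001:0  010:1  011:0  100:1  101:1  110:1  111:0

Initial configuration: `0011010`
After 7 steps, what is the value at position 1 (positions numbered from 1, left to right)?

1

1001111
1100000
0111110
0000011
1111001
0001100
1100111
position 1 holds 1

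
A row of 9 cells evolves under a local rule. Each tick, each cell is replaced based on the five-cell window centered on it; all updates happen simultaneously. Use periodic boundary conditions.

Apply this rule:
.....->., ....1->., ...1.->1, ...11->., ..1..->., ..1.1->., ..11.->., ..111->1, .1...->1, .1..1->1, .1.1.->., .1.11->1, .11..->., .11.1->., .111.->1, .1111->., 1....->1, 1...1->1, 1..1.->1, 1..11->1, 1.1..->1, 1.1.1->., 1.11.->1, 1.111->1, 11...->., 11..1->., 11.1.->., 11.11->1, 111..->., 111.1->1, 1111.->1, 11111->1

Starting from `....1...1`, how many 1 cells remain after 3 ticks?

5

tick 1: 11.1.111.
tick 2: 1...11111
tick 3: ..1.1.111
count of 1: 5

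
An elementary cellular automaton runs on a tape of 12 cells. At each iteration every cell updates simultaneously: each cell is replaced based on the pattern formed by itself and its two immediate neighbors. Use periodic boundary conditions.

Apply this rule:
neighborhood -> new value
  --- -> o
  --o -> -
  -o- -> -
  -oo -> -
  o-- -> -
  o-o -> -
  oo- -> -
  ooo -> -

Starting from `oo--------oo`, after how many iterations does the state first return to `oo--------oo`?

2

---oooooo---
oo--------oo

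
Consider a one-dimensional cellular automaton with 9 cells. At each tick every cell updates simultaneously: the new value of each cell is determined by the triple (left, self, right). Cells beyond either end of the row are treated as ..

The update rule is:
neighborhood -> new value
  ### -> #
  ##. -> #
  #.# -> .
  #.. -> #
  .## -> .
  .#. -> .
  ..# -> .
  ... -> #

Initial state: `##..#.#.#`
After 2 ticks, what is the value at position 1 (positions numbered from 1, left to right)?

.

.##......
..#######
position 1 holds .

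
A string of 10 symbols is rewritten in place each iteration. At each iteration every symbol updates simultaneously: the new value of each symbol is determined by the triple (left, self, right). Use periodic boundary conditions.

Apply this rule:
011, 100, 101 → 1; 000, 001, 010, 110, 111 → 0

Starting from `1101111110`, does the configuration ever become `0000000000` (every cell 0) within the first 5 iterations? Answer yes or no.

1011000001
0110100001
1101010000
1010101000
0101010100
iteration 5 is 0101010100, still not uniform 0

no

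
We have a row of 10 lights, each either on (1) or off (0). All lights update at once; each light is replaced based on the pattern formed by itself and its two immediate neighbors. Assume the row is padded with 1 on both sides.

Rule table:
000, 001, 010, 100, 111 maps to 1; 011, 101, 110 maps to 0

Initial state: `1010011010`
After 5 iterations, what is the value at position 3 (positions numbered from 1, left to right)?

iteration 1: 0011100010
iteration 2: 1101011110
iteration 3: 1001001100
iteration 4: 0111110011
iteration 5: 0011101101
position 3 holds 1

1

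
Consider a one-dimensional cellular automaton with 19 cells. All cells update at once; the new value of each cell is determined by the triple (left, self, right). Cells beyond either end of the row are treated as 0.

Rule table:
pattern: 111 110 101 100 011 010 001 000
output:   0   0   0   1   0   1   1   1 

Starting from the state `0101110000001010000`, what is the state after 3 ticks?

tick 1: 1100001111111011111
tick 2: 0011110000000000000
tick 3: 1100001111111111111

1100001111111111111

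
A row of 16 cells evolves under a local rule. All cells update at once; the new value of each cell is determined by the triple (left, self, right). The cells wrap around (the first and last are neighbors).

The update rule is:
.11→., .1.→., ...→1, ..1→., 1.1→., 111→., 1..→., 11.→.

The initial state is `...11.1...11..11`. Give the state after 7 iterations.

.1......1.......
...1111...111111
.1......1.......  (repeats iteration 1; period 2)
iteration 7: .1......1.......

.1......1.......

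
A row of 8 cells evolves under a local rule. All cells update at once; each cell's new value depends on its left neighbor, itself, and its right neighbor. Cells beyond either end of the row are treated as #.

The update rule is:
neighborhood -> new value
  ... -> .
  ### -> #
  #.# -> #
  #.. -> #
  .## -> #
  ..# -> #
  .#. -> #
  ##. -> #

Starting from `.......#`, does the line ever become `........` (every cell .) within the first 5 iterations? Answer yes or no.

no

#.....##
##...###
###.####
########
########
iteration 5 is ########, still not uniform .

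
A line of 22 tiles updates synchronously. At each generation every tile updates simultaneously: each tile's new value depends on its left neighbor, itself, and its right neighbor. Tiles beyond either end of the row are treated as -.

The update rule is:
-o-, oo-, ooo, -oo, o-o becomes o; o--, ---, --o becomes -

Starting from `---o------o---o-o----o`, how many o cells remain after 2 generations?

---o------o---ooo----o
---o------o---ooo----o
count of o: 6

6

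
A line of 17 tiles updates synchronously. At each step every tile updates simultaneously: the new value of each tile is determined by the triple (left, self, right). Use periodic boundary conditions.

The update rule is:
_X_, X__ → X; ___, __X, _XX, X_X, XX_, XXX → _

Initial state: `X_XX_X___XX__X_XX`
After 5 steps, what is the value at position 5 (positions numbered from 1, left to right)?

_____XX____X_X___
_______X___X_XX__
_______XX__X___X_
_________X_XX__XX
X________X___X___
position 5 holds _

_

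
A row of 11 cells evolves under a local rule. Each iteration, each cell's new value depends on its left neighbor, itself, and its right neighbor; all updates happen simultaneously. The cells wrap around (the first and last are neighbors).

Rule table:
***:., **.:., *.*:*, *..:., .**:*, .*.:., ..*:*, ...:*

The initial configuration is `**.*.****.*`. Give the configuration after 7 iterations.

..*.**...**
.*.**..***.
*.**..**...
.**..**..**
**..**..**.
*..**..**.*
..**..**.**

..**..**.**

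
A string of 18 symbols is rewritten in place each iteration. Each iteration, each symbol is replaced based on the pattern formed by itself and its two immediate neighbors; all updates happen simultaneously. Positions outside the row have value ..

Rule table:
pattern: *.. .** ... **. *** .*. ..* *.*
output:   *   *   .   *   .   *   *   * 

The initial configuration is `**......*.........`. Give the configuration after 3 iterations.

************......

***....***........
*.**..**.**.......
************......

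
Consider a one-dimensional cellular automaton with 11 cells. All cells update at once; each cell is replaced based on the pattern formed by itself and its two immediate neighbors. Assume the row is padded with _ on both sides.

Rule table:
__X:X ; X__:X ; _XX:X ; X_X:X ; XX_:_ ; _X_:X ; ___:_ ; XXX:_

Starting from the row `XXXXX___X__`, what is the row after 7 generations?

X____X_XXX_
XX__XXXX__X
X_XXX___XXX
XXX__X_XX__
X__XXXXX_X_
XXXX____XXX
X___X__XX__

X___X__XX__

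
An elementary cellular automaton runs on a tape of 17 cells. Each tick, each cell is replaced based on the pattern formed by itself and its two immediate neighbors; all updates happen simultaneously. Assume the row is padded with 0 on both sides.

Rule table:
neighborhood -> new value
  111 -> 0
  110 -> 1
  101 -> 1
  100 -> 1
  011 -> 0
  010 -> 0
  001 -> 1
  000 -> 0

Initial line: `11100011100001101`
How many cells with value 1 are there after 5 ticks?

tick 1: 00110100110010110
tick 2: 01011011011101011
tick 3: 10101101100110101
tick 4: 01010110111011010
tick 5: 10101011001101101
count of 1: 10

10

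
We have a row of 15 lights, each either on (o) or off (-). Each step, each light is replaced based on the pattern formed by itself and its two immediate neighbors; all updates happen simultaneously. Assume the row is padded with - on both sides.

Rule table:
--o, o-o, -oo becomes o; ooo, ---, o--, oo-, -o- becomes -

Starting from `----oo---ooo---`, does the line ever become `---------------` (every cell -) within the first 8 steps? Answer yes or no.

no

step 1: ---oo---oo-----
step 2: --oo---oo------
step 3: -oo---oo-------
step 4: oo---oo--------
step 5: o---oo---------
step 6: ---oo----------
step 7: --oo-----------
step 8: -oo------------
step 8 is -oo------------, still not uniform -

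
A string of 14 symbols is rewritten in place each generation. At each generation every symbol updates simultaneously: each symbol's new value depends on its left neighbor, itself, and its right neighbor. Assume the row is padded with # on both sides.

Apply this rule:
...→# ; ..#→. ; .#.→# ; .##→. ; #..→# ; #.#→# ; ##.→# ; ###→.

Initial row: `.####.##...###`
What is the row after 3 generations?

..##..##....##

#...##.###....
###..##..####.
..##..##....##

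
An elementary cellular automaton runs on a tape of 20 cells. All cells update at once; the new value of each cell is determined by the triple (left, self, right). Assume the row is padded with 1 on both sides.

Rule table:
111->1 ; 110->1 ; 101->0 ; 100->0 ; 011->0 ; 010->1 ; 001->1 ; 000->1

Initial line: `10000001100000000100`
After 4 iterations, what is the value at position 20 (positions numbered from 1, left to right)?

0

iteration 1: 10111110101111111101
iteration 2: 10011110100111111100
iteration 3: 10101110101011111101
iteration 4: 10100110101001111100
position 20 holds 0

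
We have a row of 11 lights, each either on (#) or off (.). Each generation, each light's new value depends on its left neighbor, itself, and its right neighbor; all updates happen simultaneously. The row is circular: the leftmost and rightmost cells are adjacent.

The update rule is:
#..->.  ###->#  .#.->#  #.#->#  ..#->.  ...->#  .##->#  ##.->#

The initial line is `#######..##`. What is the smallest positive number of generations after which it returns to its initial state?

1

generation 1: #######..##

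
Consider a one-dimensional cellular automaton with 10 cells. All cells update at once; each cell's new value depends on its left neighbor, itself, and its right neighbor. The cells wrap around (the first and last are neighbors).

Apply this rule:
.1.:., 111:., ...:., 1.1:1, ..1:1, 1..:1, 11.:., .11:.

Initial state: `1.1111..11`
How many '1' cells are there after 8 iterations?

4

iteration 1: .1....11..
iteration 2: 1.1..1..1.
iteration 3: .1.11.11.1
iteration 4: 1.1..1..1.  (repeats iteration 2; period 2)
iteration 8: 1.1..1..1.
count of 1: 4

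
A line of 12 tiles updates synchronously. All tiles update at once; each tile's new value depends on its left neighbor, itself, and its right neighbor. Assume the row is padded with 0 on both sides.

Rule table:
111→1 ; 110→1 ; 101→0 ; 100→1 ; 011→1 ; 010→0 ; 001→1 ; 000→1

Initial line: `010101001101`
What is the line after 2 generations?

011111111111

100000111100
011111111111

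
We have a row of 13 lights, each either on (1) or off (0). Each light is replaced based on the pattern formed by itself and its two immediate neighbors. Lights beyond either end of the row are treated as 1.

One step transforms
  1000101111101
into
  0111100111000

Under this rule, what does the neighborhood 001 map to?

1

At position 3 the neighborhood is 001; the next row has 1 there.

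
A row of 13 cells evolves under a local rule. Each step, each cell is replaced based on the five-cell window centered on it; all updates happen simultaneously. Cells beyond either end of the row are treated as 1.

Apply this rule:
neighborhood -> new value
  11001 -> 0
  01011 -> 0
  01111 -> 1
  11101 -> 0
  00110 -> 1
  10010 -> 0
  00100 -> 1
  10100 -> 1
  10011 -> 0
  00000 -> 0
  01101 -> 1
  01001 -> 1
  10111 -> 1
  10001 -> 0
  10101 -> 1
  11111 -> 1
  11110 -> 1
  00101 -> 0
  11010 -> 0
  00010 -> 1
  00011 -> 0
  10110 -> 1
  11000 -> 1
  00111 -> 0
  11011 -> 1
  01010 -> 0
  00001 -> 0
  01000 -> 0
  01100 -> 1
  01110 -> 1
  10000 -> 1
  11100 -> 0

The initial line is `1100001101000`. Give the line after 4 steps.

1011001101000
0111001101000
1110001101000
1101001101000

1101001101000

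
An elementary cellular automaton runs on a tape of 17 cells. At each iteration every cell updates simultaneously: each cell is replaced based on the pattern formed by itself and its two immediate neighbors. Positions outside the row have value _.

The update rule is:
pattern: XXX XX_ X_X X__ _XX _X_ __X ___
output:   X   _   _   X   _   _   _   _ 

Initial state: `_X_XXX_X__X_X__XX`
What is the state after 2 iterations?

iteration 1: ____X___X____X___
iteration 2: _____X___X____X__

_____X___X____X__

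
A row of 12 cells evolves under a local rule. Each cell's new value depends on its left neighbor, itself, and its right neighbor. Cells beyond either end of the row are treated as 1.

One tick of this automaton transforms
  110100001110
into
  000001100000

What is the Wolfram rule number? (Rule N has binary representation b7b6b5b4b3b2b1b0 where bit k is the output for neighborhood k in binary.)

position 0: 111 → 0  (bit 7 = 0)
position 1: 110 → 0  (bit 6 = 0)
position 2: 101 → 0  (bit 5 = 0)
position 4: 100 → 0  (bit 4 = 0)
position 8: 011 → 0  (bit 3 = 0)
position 3: 010 → 0  (bit 2 = 0)
position 7: 001 → 0  (bit 1 = 0)
position 5: 000 → 1  (bit 0 = 1)
bits b7..b0 = 00000001 = 1

1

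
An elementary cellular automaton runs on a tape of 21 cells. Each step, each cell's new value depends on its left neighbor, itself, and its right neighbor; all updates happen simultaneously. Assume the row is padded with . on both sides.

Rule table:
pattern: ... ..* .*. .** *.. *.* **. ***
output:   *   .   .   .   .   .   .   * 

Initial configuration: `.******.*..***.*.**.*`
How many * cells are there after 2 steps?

step 1: ..****......*........
step 2: *..**..****...*******
count of *: 14

14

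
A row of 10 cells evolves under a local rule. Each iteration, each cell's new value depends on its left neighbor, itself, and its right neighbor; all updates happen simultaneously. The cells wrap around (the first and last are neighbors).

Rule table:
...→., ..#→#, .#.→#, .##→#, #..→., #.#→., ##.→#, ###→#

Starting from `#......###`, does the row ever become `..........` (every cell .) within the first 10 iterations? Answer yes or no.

#.....####
#....#####
#...######
#..#######
#.########
#.########  (fixed point — unchanged through iteration 10)
iteration 10 is #.########, still not uniform .

no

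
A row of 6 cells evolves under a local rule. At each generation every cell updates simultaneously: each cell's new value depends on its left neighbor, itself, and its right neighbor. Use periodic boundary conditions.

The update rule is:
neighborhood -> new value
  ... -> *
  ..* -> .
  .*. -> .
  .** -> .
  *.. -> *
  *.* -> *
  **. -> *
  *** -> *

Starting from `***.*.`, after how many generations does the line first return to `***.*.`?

6

.***.*
*.***.
.*.***
*.*.**
**.*.*
***.*.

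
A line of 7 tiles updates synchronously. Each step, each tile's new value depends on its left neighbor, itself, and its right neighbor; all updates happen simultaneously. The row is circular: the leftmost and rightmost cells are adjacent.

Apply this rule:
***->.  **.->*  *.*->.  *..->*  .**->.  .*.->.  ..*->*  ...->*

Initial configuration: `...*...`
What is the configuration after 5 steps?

step 1: ***.***
step 2: ..*....
step 3: **.****
step 4: .*.....
step 5: *.*****

*.*****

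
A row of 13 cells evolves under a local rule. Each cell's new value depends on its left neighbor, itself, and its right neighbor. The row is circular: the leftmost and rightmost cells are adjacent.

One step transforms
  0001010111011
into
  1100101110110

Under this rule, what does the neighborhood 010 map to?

0

At position 3 the neighborhood is 010; the next row has 0 there.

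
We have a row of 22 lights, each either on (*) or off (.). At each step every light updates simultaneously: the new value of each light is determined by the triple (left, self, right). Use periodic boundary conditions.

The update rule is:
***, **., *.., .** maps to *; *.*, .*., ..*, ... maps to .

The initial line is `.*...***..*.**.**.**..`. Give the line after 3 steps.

*....******.**.**.****

..*..****...**.**.***.
...*.*****..**.**.****
*....******.**.**.****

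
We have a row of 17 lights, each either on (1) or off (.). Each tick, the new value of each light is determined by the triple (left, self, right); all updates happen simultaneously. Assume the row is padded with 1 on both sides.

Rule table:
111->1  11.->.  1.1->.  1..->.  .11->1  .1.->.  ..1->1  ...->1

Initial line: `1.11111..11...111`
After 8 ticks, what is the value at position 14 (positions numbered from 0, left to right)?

1

tick 1: ..1111..11..11111
tick 2: .1111..11..111111
tick 3: .111..11..1111111
tick 4: .11..11..11111111
tick 5: .1..11..111111111
tick 6: ...11..1111111111
tick 7: .111..11111111111
tick 8: .11..111111111111
position 14 holds 1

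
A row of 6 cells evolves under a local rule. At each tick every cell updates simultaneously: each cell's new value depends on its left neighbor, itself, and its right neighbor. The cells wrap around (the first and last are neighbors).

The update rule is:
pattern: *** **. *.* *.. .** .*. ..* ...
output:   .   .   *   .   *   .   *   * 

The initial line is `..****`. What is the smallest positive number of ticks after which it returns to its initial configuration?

.**...
**..**
...**.
****..
*....*
..****

6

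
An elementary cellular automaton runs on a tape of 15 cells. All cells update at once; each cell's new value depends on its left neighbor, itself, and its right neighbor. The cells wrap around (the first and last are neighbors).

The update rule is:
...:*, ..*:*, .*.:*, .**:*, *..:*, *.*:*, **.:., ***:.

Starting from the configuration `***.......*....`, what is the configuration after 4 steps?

*..************
.***...........
**..***********
..***..........

..***..........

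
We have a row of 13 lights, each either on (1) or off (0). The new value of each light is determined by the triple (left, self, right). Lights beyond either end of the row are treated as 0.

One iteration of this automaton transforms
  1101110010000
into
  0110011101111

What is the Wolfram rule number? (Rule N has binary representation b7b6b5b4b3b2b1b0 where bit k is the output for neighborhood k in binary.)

position 4: 111 → 0  (bit 7 = 0)
position 1: 110 → 1  (bit 6 = 1)
position 2: 101 → 1  (bit 5 = 1)
position 6: 100 → 1  (bit 4 = 1)
position 0: 011 → 0  (bit 3 = 0)
position 8: 010 → 0  (bit 2 = 0)
position 7: 001 → 1  (bit 1 = 1)
position 10: 000 → 1  (bit 0 = 1)
bits b7..b0 = 01110011 = 115

115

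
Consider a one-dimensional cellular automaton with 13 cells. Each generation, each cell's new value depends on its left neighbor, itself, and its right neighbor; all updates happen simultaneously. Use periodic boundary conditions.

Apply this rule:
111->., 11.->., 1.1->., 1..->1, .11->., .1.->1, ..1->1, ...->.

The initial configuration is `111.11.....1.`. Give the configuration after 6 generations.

......1...11.
.....111.1..1
1...1....1111
.1.111..1....
11....1111...
..1..1....1.1

..1..1....1.1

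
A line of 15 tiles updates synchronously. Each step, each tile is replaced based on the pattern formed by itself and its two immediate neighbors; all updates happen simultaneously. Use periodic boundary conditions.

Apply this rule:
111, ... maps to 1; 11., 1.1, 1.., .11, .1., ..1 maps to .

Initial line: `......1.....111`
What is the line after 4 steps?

..11111111..111

.1111...111..1.
..11..1..1.....
1..........1111
..11111111..111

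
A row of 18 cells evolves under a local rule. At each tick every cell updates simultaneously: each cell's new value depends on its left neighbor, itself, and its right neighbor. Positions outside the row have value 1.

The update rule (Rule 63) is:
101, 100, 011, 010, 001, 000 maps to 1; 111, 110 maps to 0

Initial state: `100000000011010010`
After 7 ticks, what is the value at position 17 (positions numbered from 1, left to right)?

011111111110111111
110000000001100000
001111111111011111
111000000000110000
000111111111101111
111100000000011000
000011111111110111
position 17 holds 1

1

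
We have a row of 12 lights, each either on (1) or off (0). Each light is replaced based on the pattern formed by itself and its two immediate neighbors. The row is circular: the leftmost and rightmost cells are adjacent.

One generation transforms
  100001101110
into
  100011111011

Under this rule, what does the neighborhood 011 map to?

At position 5 the neighborhood is 011; the next row has 1 there.

1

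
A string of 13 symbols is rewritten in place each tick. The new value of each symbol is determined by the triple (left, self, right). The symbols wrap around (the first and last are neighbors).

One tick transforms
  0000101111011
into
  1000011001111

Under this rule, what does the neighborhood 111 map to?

At position 7 the neighborhood is 111; the next row has 0 there.

0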